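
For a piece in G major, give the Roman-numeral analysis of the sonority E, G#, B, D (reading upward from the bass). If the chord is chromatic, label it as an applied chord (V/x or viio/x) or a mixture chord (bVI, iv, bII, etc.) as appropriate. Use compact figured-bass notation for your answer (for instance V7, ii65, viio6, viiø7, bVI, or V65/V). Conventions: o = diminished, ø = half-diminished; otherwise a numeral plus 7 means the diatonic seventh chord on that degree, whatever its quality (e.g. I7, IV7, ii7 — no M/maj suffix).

The pitches E-G#-B-D form a dominant seventh chord rooted on E.
E is not a diatonic chord root with this quality in G major, but it lies a perfect fifth above A (ii), so the chord functions as an applied dominant of ii.

V7/ii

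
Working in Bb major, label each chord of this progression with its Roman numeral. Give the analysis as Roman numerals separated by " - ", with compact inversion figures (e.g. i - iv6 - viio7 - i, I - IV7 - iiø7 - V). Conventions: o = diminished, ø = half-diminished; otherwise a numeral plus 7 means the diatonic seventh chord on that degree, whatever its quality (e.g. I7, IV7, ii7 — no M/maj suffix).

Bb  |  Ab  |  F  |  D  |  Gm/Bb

Bb: major triad on Bb = scale degree 1 → I.
Ab: major triad on Ab — chromatic; bVII (borrowed from the parallel minor).
F: root F is the dominant; major triad there is V.
D: chromatic; D is V of vi, so V/vi.
Gm/Bb has root G, degree 6 in Bb major, so vi6.

I - bVII - V - V/vi - vi6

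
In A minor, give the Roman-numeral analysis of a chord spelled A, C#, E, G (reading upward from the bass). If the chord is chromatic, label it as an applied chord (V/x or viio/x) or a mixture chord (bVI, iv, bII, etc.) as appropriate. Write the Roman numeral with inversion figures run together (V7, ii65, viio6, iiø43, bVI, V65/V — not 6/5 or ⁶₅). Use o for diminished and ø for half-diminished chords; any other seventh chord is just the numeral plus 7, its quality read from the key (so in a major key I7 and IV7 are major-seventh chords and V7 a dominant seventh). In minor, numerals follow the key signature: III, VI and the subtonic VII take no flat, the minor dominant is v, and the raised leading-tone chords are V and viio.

V7/iv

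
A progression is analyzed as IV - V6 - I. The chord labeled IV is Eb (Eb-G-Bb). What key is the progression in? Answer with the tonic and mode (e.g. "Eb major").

The anchor chord is a major triad on Eb, labeled IV.
If Eb is scale degree 4 and the mode makes that degree carry a major triad, the tonic is Bb and the mode is major.

Bb major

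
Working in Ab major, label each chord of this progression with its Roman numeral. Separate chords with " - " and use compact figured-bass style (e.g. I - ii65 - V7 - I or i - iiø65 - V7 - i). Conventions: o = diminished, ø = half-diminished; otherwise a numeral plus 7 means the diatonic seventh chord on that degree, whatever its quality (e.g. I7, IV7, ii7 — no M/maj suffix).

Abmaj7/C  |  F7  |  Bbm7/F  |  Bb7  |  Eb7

I65 - V7/ii - ii43 - V7/V - V7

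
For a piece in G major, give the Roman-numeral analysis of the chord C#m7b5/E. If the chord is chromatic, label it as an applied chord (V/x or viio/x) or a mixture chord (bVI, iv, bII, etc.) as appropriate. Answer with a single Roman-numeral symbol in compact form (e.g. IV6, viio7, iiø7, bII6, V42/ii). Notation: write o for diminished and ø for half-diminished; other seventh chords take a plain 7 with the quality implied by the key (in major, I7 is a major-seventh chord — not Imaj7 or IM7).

viiø65/V

The pitches C#-E-G-B form a half-diminished seventh chord rooted on C#.
C# sits a half step below D (V in G major); a diminished chord there is the applied leading-tone chord of V.
With E in the bass the chord is in first inversion, so the figured bass is 65.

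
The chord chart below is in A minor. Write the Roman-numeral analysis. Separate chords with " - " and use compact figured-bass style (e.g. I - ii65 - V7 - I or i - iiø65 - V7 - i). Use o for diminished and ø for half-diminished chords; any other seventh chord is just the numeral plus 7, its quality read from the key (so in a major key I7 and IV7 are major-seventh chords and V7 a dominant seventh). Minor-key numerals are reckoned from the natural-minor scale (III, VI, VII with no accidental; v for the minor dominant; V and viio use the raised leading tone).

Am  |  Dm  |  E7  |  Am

i - iv - V7 - i

Am: minor triad on A = scale degree 1 → i.
Dm has root D, degree 4 in A minor, so iv.
E7 has root E, degree 5 in A minor, so V7.
Am has root A, degree 1 in A minor, so i.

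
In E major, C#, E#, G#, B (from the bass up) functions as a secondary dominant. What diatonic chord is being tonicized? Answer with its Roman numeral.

ii

The chord is a dominant seventh chord on C#.
A dominant resolves down a perfect fifth: C# → F#. In E major, F# is scale degree 2, i.e. ii.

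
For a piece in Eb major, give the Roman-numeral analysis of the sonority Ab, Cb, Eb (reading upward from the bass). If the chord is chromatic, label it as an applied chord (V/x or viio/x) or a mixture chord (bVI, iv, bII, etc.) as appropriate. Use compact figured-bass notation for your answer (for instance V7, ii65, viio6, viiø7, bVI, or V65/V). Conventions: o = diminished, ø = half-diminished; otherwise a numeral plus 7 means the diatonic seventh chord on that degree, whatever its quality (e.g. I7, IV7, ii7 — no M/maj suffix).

iv

The pitches Ab-Cb-Eb form a minor triad rooted on Ab.
Ab is the fourth degree of Eb major. This is the minor subdominant, borrowed from the parallel minor.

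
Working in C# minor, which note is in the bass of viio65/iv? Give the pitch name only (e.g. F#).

The applied chord viio65/iv is rooted on E#: E#-G#-B-D.
The figure 65 means first inversion — the third is in the bass.

G#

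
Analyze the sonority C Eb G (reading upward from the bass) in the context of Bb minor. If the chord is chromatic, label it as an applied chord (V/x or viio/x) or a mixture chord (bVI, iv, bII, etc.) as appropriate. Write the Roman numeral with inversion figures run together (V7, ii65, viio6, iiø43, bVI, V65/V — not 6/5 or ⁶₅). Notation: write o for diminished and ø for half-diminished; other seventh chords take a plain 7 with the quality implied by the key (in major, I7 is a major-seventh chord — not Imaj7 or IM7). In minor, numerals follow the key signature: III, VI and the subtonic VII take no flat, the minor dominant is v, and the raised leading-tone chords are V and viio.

ii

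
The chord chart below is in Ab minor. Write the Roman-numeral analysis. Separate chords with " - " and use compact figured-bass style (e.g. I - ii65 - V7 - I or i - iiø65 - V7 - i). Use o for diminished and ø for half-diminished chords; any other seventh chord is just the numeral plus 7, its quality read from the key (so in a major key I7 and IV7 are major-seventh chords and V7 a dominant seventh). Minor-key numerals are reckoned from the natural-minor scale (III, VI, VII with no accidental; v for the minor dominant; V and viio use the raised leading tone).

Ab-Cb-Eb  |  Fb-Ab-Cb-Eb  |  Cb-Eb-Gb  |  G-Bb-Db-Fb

i - VI7 - III - viio7

Ab-Cb-Eb: minor triad on Ab = scale degree 1 → i.
Fb-Ab-Cb-Eb has root Fb, degree 6 in Ab minor, so VI7.
Cb-Eb-Gb has root Cb, degree 3 in Ab minor, so III.
G-Bb-Db-Fb: fully diminished seventh chord on G = scale degree 7 → viio7.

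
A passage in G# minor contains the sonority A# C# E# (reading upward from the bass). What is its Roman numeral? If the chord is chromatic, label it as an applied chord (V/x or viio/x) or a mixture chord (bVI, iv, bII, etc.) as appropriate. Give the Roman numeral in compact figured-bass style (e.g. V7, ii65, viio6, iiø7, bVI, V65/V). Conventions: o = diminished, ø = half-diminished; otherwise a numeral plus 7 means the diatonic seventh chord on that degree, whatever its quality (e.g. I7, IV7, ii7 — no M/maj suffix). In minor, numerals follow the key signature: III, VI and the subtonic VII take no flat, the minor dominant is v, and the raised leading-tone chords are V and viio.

ii

The pitches A#-C#-E# form a minor triad rooted on A#.
A# is the second degree of G# minor. This is the minor supertonic, borrowed from the parallel major (the Dorian ii).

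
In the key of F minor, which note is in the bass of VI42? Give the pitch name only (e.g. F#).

C

VI in F minor has root Db; the chord is Db-F-Ab-C.
The figure 42 means third inversion — the seventh is in the bass.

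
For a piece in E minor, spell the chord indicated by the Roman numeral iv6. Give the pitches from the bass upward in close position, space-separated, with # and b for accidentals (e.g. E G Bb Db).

C E A

In E minor, the fourth degree is A, and the diatonic chord built there is a minor triad.
That chord is spelled A-C-E.
The figured bass 6 indicates first inversion, placing the third (C) in the bass: C-E-A.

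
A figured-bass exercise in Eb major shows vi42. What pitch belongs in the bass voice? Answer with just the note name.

Bb

vi in Eb major has root C; the chord is C-Eb-G-Bb.
The figure 42 means third inversion — the seventh is in the bass.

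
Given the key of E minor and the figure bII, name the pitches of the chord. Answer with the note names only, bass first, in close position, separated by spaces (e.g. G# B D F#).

bII is the Neapolitan chord — a major triad on the lowered second degree. In E minor that root is F.
So the chord is F-A-C, a major triad.

F A C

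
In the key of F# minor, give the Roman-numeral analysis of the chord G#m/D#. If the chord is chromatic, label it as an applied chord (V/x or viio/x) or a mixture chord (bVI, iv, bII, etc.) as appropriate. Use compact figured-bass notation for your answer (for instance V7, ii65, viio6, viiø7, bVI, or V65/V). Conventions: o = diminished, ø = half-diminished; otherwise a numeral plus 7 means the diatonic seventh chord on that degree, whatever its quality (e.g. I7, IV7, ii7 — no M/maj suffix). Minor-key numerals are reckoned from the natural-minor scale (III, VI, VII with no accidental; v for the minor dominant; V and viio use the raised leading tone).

Stacked in thirds the chord is G#-B-D#: a minor triad on G#.
G# is the second degree of F# minor. This is the minor supertonic, borrowed from the parallel major (the Dorian ii).
With D# in the bass the chord is in second inversion, so the figured bass is 64.

ii64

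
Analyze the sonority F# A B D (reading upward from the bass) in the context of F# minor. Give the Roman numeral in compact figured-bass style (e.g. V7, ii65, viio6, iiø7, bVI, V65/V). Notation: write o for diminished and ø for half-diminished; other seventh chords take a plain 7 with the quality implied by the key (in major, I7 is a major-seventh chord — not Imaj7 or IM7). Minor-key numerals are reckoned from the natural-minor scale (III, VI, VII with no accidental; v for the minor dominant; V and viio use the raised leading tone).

Stacked in thirds the chord is B-D-F#-A: a minor seventh chord on B.
B is scale degree 4 in F# minor, and a minor seventh chord on that degree is written iv7.
With F# in the bass the chord is in second inversion, so the figured bass is 43.

iv43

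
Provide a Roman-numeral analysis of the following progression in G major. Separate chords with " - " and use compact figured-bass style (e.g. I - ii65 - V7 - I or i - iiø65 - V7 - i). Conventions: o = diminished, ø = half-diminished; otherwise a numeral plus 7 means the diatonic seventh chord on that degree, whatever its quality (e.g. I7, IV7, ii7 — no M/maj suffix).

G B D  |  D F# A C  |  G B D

I - V7 - I

G-B-D: root G is the tonic; major triad there is I.
D-F#-A-C: root D is the dominant; dominant seventh chord there is V7.
G-B-D: root G is the tonic; major triad there is I.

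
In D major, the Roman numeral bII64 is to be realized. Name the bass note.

bII in D major has root Eb; the chord is Eb-G-Bb.
The figure 64 means second inversion — the fifth is in the bass.

Bb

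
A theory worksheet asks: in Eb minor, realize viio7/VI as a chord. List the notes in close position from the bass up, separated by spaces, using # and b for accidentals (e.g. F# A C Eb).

Bb Db Fb Abb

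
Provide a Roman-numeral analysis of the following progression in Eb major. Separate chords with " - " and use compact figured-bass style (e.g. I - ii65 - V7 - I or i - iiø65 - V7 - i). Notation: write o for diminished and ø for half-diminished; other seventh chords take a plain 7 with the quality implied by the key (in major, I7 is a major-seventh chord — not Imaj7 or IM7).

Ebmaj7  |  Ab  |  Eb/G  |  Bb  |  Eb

I7 - IV - I6 - V - I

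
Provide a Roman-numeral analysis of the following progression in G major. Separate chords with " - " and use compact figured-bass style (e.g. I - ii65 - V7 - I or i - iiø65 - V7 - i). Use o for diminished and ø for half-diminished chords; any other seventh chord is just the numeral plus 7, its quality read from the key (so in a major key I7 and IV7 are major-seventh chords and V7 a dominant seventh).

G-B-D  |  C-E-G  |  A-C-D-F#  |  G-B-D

G-B-D has root G, degree 1 in G major, so I.
C-E-G: major triad on C = scale degree 4 → IV.
A-C-D-F#: root D is the dominant; dominant seventh chord there is V43.
G-B-D: major triad on G = scale degree 1 → I.

I - IV - V43 - I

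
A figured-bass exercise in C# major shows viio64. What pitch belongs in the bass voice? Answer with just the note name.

F#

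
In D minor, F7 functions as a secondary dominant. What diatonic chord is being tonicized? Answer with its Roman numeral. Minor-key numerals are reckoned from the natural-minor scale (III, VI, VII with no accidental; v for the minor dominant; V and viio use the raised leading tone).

The chord is a dominant seventh chord on F.
A dominant resolves down a perfect fifth: F → Bb. In D minor, Bb is scale degree 6, i.e. VI.

VI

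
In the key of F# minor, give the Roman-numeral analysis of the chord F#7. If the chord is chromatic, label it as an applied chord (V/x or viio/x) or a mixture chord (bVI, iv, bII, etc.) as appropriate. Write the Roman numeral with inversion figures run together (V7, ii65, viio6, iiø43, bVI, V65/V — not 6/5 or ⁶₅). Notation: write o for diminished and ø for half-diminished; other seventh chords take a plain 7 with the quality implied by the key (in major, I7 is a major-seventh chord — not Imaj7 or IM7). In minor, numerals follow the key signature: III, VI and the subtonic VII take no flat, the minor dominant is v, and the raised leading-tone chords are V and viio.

V7/iv

The pitches F#-A#-C#-E form a dominant seventh chord rooted on F#.
F# is not a diatonic chord root with this quality in F# minor, but it lies a perfect fifth above B (iv), so the chord functions as an applied dominant of iv.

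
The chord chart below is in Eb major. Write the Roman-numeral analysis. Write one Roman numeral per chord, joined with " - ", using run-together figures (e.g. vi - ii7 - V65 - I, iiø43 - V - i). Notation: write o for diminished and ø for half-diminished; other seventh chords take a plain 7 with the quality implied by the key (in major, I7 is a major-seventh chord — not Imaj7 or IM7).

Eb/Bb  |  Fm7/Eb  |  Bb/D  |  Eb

I64 - ii42 - V6 - I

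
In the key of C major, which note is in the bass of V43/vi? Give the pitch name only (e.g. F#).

B

The applied chord V43/vi is rooted on E: E-G#-B-D.
The figure 43 means second inversion — the fifth is in the bass.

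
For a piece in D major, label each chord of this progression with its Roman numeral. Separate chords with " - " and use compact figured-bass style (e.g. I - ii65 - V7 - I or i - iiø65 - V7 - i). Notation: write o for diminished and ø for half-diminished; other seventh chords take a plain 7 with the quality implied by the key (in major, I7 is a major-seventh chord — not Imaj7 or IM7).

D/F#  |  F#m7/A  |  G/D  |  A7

I6 - iii65 - IV64 - V7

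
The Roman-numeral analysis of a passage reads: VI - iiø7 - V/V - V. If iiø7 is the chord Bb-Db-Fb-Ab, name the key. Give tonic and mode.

Ab minor

iiø7 is given as Bb-Db-Fb-Ab — a half-diminished seventh chord with root Bb.
iiø7 on Bb implies Bb is the supertonic; that puts the tonic at Ab, and the lowercase numeral fits minor mode.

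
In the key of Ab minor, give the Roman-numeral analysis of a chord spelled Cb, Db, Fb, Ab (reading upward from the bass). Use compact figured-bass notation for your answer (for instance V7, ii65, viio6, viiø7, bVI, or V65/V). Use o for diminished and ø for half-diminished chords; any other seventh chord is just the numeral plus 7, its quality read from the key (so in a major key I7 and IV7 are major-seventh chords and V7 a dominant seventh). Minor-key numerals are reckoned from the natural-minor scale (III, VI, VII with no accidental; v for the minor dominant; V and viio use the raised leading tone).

The pitches Db-Fb-Ab-Cb form a minor seventh chord rooted on Db.
In Ab minor, Db is the subdominant; the diatonic minor seventh chord there is iv7.
With Cb in the bass the chord is in third inversion, so the figured bass is 42.

iv42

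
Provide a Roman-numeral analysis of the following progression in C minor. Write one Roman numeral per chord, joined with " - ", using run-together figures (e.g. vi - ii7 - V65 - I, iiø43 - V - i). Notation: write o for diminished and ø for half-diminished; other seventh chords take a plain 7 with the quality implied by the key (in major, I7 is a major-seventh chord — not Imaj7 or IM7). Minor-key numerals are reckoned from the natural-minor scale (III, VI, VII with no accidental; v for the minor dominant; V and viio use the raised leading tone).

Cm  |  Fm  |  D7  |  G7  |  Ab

i - iv - V7/V - V7 - VI

Cm has root C, degree 1 in C minor, so i.
Fm: minor triad on F = scale degree 4 → iv.
D7: chromatic; D is V of V, so V7/V.
G7: root G is the dominant; dominant seventh chord there is V7.
Ab: major triad on Ab = scale degree 6 → VI.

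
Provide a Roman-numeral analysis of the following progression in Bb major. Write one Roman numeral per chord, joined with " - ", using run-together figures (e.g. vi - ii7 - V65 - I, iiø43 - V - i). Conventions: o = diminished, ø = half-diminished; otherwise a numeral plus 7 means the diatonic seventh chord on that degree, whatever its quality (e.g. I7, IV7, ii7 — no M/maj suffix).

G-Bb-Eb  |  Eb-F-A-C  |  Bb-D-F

IV6 - V42 - I

G-Bb-Eb: root Eb is the subdominant; major triad there is IV6.
Eb-F-A-C: dominant seventh chord on F = scale degree 5 → V42.
Bb-D-F: root Bb is the tonic; major triad there is I.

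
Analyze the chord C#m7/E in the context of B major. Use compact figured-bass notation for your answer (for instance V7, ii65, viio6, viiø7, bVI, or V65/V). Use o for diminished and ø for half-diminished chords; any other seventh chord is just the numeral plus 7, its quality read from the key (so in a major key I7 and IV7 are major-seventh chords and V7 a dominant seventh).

ii65

The pitches C#-E-G#-B form a minor seventh chord rooted on C#.
C# is scale degree 2 in B major, and a minor seventh chord on that degree is written ii7.
With E in the bass the chord is in first inversion, so the figured bass is 65.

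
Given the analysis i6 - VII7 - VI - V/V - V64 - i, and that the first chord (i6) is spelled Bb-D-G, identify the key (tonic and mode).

The anchor chord is a minor triad on G, labeled i6.
If G is scale degree 1 and the mode makes that degree carry a minor triad, the tonic is G and the mode is minor.

G minor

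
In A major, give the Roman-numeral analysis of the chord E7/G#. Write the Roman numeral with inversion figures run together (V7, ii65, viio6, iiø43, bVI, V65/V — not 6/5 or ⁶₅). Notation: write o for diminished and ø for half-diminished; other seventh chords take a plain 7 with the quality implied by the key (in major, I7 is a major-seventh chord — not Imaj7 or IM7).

V65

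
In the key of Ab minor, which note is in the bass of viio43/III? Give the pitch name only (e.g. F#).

The applied chord viio43/III is rooted on Bb: Bb-Db-Fb-Abb.
The figure 43 means second inversion — the fifth is in the bass.

Fb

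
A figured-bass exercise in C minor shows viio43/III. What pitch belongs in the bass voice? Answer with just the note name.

Ab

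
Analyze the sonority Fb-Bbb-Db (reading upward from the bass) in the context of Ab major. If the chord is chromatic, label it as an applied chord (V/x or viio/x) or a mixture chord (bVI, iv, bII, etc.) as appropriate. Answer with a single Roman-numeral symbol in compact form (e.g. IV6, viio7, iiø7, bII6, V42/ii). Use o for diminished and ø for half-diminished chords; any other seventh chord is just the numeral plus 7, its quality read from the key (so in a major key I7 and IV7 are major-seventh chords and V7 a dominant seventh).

bII64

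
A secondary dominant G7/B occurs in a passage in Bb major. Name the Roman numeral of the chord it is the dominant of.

ii

The chord is a dominant seventh chord on G.
A dominant resolves down a perfect fifth: G → C. In Bb major, C is scale degree 2, i.e. ii.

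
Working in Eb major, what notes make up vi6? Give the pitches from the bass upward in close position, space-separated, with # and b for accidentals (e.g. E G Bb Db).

Eb G C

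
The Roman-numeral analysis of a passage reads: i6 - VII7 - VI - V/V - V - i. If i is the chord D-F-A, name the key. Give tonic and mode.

D minor

i is given as D-F-A — a minor triad with root D.
If D is scale degree 1 and the mode makes that degree carry a minor triad, the tonic is D and the mode is minor.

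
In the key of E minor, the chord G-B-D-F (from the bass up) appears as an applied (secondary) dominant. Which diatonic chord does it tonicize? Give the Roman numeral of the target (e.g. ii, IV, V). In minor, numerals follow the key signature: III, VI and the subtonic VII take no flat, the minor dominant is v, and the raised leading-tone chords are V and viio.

VI

The chord is a dominant seventh chord on G.
A dominant resolves down a perfect fifth: G → C. In E minor, C is scale degree 6, i.e. VI.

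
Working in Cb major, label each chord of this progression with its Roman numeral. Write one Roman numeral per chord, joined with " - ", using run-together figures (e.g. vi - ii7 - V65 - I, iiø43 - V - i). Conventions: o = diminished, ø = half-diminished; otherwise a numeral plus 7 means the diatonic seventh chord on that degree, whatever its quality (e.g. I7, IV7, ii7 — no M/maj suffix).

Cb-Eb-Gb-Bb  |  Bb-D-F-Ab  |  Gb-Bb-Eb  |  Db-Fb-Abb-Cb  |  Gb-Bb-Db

I7 - V7/iii - iii6 - iiø7 - V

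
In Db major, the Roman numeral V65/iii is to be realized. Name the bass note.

The applied chord V65/iii is rooted on C: C-E-G-Bb.
The figure 65 means first inversion — the third is in the bass.

E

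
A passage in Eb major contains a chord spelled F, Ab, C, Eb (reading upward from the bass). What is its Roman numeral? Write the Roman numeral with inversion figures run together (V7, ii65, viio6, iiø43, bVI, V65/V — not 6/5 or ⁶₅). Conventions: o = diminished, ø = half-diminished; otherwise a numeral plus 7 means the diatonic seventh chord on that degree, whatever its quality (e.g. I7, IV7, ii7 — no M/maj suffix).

Stacked in thirds the chord is F-Ab-C-Eb: a minor seventh chord on F.
In Eb major, F is the supertonic; the diatonic minor seventh chord there is ii7.

ii7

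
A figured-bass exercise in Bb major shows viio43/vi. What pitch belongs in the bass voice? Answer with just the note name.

The applied chord viio43/vi is rooted on F#: F#-A-C-Eb.
The figure 43 means second inversion — the fifth is in the bass.

C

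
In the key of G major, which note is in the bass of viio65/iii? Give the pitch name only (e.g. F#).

The applied chord viio65/iii is rooted on A#: A#-C#-E-G.
The figure 65 means first inversion — the third is in the bass.

C#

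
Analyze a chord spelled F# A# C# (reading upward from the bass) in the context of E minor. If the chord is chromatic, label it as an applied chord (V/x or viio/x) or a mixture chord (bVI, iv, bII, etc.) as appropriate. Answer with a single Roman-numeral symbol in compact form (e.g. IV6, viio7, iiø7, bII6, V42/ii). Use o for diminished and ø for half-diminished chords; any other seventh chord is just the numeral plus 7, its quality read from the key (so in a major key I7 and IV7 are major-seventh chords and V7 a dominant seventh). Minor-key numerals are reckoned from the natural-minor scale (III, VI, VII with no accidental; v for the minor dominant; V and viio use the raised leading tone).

V/V

The pitches F#-A#-C# form a major triad rooted on F#.
F# is not a diatonic chord root with this quality in E minor, but it lies a perfect fifth above B (V), so the chord functions as an applied dominant of V.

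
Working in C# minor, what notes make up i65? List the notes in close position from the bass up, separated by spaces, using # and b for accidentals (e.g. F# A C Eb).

In C# minor, the tonic is C#, and the diatonic chord built there is a minor seventh chord.
That chord is spelled C#-E-G#-B.
The figured bass 65 indicates first inversion, placing the third (E) in the bass: E-G#-B-C#.

E G# B C#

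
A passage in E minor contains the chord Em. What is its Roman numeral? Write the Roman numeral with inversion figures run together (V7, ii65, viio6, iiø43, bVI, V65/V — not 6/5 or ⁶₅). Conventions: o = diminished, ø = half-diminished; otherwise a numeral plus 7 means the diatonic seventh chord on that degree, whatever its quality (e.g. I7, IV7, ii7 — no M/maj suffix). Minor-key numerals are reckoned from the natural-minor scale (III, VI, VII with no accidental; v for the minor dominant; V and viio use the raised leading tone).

i

Stacked in thirds the chord is E-G-B: a minor triad on E.
In E minor, E is the tonic; the diatonic minor triad there is i.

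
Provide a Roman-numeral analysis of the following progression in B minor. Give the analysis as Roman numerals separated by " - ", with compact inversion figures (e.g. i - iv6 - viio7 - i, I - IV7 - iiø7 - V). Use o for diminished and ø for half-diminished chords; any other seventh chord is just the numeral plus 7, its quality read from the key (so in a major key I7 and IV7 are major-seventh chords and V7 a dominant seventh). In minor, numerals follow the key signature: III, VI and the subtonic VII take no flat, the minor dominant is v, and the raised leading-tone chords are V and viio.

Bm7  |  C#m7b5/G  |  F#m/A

Bm7 has root B, degree 1 in B minor, so i7.
C#m7b5/G: root C# is the supertonic; half-diminished seventh chord there is iiø43.
F#m/A has root F#, degree 5 in B minor, so v6.

i7 - iiø43 - v6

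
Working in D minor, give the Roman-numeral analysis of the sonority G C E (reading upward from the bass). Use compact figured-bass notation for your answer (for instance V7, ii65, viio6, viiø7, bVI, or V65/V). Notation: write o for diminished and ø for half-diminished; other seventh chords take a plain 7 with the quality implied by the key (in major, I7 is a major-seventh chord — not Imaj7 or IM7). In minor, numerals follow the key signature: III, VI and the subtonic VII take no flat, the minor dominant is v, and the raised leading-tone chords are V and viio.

Stacked in thirds the chord is C-E-G: a major triad on C.
C is scale degree 7 in D minor, and a major triad on that degree is written VII.
With G in the bass the chord is in second inversion, so the figured bass is 64.

VII64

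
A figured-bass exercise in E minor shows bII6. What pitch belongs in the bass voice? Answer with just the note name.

bII in E minor has root F; the chord is F-A-C.
The figure 6 means first inversion — the third is in the bass.

A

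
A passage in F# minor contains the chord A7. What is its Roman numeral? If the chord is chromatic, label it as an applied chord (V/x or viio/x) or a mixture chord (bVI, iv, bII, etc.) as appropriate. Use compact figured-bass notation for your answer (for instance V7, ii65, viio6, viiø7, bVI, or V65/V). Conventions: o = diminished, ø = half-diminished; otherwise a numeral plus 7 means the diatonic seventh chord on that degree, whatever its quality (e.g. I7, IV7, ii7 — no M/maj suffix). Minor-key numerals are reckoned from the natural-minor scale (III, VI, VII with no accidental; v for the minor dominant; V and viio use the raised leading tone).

V7/VI

The pitches A-C#-E-G form a dominant seventh chord rooted on A.
A is not a diatonic chord root with this quality in F# minor, but it lies a perfect fifth above D (VI), so the chord functions as an applied dominant of VI.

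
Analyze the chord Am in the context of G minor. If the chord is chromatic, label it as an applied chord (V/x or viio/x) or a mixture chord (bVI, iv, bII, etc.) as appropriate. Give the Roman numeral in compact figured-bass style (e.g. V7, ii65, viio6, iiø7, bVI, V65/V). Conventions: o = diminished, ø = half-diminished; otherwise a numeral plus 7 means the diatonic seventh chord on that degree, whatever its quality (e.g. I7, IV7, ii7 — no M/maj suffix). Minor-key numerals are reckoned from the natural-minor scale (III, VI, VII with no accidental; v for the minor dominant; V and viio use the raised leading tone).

ii

Stacked in thirds the chord is A-C-E: a minor triad on A.
A is the second degree of G minor. This is the minor supertonic, borrowed from the parallel major (the Dorian ii).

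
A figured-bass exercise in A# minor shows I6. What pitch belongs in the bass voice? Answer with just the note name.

C##

I in A# minor has root A#; the chord is A#-C##-E#.
The figure 6 means first inversion — the third is in the bass.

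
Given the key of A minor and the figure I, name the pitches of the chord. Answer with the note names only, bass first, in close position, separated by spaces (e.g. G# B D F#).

Scale degree 1 in A minor is A; here the chord built on it is altered to a major triad. I is the major tonic (Picardy third), borrowed from the parallel major.
So the chord is A-C#-E.

A C# E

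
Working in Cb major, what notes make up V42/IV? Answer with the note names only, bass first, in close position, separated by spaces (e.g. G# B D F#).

Bbb Cb Eb Gb

The slash means an applied dominant: we want the dominant of IV. In Cb major, IV is Fb major, and its dominant is built on Cb.
Building a dominant seventh chord on Cb gives Cb-Eb-Gb-Bbb.
The figured bass 42 indicates third inversion, placing the seventh (Bbb) in the bass: Bbb-Cb-Eb-Gb.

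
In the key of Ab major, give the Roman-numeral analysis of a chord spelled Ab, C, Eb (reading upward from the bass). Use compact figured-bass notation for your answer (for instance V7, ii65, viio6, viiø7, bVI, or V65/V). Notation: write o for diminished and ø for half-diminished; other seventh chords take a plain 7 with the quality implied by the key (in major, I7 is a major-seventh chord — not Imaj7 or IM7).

I

Stacked in thirds the chord is Ab-C-Eb: a major triad on Ab.
Ab is scale degree 1 in Ab major, and a major triad on that degree is written I.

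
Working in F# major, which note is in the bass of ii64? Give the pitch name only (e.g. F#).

D#

ii in F# major has root G#; the chord is G#-B-D#.
The figure 64 means second inversion — the fifth is in the bass.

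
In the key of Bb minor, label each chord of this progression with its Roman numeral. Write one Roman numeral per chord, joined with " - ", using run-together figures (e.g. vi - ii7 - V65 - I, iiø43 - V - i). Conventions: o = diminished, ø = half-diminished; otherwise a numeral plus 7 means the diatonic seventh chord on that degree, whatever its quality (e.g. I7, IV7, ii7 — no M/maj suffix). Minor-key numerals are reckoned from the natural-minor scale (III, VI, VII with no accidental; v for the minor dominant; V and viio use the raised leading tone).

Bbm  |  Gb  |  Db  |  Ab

i - VI - III - VII

Bbm has root Bb, degree 1 in Bb minor, so i.
Gb has root Gb, degree 6 in Bb minor, so VI.
Db: major triad on Db = scale degree 3 → III.
Ab: major triad on Ab = scale degree 7 → VII.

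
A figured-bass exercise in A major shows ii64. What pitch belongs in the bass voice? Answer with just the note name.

ii in A major has root B; the chord is B-D-F#.
The figure 64 means second inversion — the fifth is in the bass.

F#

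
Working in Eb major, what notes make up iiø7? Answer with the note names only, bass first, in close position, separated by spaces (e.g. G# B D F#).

F Ab Cb Eb

Scale degree 2 in Eb major is F; here the chord built on it is altered to a half-diminished seventh chord. iiø7 is the half-diminished supertonic seventh, borrowed from the parallel minor.
So the chord is F-Ab-Cb-Eb, a half-diminished seventh chord.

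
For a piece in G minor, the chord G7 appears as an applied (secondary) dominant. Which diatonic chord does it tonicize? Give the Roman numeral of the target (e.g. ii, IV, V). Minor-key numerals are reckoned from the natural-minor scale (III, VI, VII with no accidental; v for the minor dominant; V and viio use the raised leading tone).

The chord is a dominant seventh chord on G.
A dominant resolves down a perfect fifth: G → C. In G minor, C is scale degree 4, i.e. iv.

iv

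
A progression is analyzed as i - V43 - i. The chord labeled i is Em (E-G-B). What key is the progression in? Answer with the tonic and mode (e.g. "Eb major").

E minor

The anchor chord is a minor triad on E, labeled i.
If E is scale degree 1 and the mode makes that degree carry a minor triad, the tonic is E and the mode is minor.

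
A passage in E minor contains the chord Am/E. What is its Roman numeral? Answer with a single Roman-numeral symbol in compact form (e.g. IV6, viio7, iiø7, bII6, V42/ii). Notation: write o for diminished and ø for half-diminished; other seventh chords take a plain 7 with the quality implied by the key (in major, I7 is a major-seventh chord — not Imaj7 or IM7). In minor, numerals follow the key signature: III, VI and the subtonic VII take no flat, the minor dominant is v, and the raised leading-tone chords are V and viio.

Stacked in thirds the chord is A-C-E: a minor triad on A.
In E minor, A is the subdominant; the diatonic minor triad there is iv.
With E in the bass the chord is in second inversion, so the figured bass is 64.

iv64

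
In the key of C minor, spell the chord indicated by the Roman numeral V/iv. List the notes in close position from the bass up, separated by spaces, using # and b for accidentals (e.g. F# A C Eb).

The slash means an applied dominant: we want the dominant of iv. In C minor, iv is F minor, and its dominant is built on C.
Building a major triad on C gives C-E-G.

C E G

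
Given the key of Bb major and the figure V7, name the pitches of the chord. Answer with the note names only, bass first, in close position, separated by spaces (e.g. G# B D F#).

The numeral's case and figure indicate a dominant seventh chord. In Bb major its root, the dominant, is F.
That chord is spelled F-A-C-Eb.

F A C Eb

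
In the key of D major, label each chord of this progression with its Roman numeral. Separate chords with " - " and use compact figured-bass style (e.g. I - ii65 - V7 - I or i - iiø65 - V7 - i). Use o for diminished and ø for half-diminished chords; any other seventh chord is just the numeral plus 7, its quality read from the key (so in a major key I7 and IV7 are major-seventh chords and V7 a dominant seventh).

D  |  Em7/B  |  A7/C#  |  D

I - ii43 - V65 - I

D: major triad on D = scale degree 1 → I.
Em7/B: minor seventh chord on E = scale degree 2 → ii43.
A7/C# has root A, degree 5 in D major, so V65.
D: root D is the tonic; major triad there is I.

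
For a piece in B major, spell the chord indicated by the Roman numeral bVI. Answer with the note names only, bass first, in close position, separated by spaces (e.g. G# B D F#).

G B D

Scale degree 6 in B major is G#; lowering it a half step gives G. bVI is a major triad on the lowered sixth degree, borrowed from the parallel minor.
So the chord is G-B-D.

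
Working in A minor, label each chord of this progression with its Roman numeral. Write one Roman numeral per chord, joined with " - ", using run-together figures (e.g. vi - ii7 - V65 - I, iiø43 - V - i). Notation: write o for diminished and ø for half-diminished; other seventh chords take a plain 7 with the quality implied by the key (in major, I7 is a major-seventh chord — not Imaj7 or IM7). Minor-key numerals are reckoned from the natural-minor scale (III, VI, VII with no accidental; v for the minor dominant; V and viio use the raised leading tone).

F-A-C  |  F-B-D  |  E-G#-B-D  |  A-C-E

VI - iio64 - V7 - i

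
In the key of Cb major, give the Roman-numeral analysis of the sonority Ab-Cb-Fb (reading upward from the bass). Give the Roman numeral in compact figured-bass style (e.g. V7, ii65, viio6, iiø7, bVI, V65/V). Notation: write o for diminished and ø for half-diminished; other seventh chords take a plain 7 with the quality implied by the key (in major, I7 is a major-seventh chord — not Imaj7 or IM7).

The pitches Fb-Ab-Cb form a major triad rooted on Fb.
Fb is scale degree 4 in Cb major, and a major triad on that degree is written IV.
With Ab in the bass the chord is in first inversion, so the figured bass is 6.

IV6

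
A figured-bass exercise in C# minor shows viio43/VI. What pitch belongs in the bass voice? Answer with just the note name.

The applied chord viio43/VI is rooted on G#: G#-B-D-F.
The figure 43 means second inversion — the fifth is in the bass.

D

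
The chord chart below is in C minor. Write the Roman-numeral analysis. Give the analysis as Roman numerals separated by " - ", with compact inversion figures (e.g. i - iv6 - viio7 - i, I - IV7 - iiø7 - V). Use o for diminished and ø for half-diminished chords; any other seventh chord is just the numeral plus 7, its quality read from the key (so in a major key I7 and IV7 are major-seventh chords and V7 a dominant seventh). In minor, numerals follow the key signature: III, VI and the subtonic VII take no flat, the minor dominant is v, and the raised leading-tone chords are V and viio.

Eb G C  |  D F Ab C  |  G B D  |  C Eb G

i6 - iiø7 - V - i

Eb-G-C: minor triad on C = scale degree 1 → i6.
D-F-Ab-C: root D is the supertonic; half-diminished seventh chord there is iiø7.
G-B-D: root G is the dominant; major triad there is V.
C-Eb-G has root C, degree 1 in C minor, so i.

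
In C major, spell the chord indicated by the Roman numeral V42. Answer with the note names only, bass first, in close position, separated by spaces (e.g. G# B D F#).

F G B D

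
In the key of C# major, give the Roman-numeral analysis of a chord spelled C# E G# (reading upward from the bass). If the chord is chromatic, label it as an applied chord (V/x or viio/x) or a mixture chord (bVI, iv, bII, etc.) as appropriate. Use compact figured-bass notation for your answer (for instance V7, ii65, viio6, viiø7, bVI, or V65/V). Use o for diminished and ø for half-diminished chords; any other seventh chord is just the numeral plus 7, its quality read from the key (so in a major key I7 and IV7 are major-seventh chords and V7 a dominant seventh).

i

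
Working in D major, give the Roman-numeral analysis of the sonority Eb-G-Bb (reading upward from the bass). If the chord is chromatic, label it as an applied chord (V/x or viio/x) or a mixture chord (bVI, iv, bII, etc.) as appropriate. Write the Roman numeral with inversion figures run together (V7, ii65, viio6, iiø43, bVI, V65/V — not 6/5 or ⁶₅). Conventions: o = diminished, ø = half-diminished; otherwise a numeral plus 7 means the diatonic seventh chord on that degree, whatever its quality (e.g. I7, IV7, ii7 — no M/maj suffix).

bII

The pitches Eb-G-Bb form a major triad rooted on Eb.
Eb is the lowered second degree of D major (diatonic 2 would be E). This is the Neapolitan chord — a major triad on the lowered second degree.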